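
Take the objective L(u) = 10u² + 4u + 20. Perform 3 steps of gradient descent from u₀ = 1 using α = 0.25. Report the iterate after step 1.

-5

L′(u) = 20u + 4
Step 1: L′(1) = 24; u₁ = 1 − 0.25·24 = -5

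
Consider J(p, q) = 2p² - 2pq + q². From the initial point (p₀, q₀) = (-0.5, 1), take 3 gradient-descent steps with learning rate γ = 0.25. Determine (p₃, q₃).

∇J = (4p - 2q, -2p + 2q)
(p₁, q₁) = (-0.5, 1) − 0.25·(-4, 3) = (0.5, 0.25)
(p₂, q₂) = (0.5, 0.25) − 0.25·(1.5, -0.5) = (0.125, 0.375)
(p₃, q₃) = (0.125, 0.375) − 0.25·(-0.25, 0.5) = (0.1875, 0.25)

(0.1875, 0.25)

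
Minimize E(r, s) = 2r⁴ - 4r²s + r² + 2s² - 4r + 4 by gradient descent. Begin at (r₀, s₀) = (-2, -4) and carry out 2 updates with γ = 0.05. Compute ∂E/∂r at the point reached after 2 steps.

-695814.673181351936

∇E = (8r³ - 8rs + 2r - 4, -4r² + 4s)
Step 1: at (-2, -4), ∇E = (-136, -32) → (-2, -4) − 0.05·(-136, -32) = (4.8, -2.4)
Step 2: at (4.8, -2.4), ∇E = (982.496, -101.76) → (4.8, -2.4) − 0.05·(982.496, -101.76) = (-44.3248, 2.688)
∂E/∂r at (-44.3248, 2.688) = -695814.673181351936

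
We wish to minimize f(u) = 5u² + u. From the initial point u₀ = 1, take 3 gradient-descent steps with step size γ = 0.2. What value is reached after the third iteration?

-1.2

f′(u) = 10u + 1
u₁ = 1 − 0.2·11 = -1.2
u₂ = -1.2 − 0.2·(-11) = 1
u₃ = 1 − 0.2·11 = -1.2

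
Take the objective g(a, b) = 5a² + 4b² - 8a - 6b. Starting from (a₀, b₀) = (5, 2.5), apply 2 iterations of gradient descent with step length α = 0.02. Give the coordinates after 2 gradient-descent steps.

∇g = (10a - 8, 8b - 6)
(a₁, b₁) = (5, 2.5) − 0.02·(42, 14) = (4.16, 2.22)
(a₂, b₂) = (4.16, 2.22) − 0.02·(33.6, 11.76) = (3.488, 1.9848)

(3.488, 1.9848)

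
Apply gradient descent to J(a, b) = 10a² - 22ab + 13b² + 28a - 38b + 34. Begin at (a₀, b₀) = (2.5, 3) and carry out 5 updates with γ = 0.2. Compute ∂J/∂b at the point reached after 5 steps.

485951.36352

∇J = (20a - 22b + 28, -22a + 26b - 38)
Step 1: at (2.5, 3), ∇J = (12, -15) → (2.5, 3) − 0.2·(12, -15) = (0.1, 6)
Step 2: at (0.1, 6), ∇J = (-102, 115.8) → (0.1, 6) − 0.2·(-102, 115.8) = (20.5, -17.16)
Step 3: at (20.5, -17.16), ∇J = (815.52, -935.16) → (20.5, -17.16) − 0.2·(815.52, -935.16) = (-142.604, 169.872)
Step 4: at (-142.604, 169.872), ∇J = (-6561.264, 7515.96) → (-142.604, 169.872) − 0.2·(-6561.264, 7515.96) = (1169.6488, -1333.32)
Step 5: at (1169.6488, -1333.32), ∇J = (52754.016, -60436.5936) → (1169.6488, -1333.32) − 0.2·(52754.016, -60436.5936) = (-9381.1544, 10753.99872)
∂J/∂b at (-9381.1544, 10753.99872) = 485951.36352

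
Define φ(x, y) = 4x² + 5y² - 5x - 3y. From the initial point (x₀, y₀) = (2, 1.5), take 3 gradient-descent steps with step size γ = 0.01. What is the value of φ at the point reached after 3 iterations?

6.399434897664

∇φ = (8x - 5, 10y - 3)
Step 1: at (2, 1.5), ∇φ = (11, 12) → (2, 1.5) − 0.01·(11, 12) = (1.89, 1.38)
Step 2: at (1.89, 1.38), ∇φ = (10.12, 10.8) → (1.89, 1.38) − 0.01·(10.12, 10.8) = (1.7888, 1.272)
Step 3: at (1.7888, 1.272), ∇φ = (9.3104, 9.72) → (1.7888, 1.272) − 0.01·(9.3104, 9.72) = (1.695696, 1.1748)
φ(1.695696, 1.1748) = 6.399434897664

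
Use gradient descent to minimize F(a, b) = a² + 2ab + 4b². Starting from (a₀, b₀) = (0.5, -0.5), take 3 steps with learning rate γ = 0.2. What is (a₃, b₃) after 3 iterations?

∇F = (2a + 2b, 2a + 8b)
(a₁, b₁) = (0.5, -0.5) − 0.2·(0, -3) = (0.5, 0.1)
(a₂, b₂) = (0.5, 0.1) − 0.2·(1.2, 1.8) = (0.26, -0.26)
(a₃, b₃) = (0.26, -0.26) − 0.2·(0, -1.56) = (0.26, 0.052)

(0.26, 0.052)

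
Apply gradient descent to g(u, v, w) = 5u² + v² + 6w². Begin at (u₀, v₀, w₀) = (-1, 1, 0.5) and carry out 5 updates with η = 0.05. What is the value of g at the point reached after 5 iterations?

0.353718539

∇g = (10u, 2v, 12w)
Step 1: at (-1, 1, 0.5), ∇g = (-10, 2, 6) → (-1, 1, 0.5) − 0.05·(-10, 2, 6) = (-0.5, 0.9, 0.2)
Step 2: at (-0.5, 0.9, 0.2), ∇g = (-5, 1.8, 2.4) → (-0.5, 0.9, 0.2) − 0.05·(-5, 1.8, 2.4) = (-0.25, 0.81, 0.08)
Step 3: at (-0.25, 0.81, 0.08), ∇g = (-2.5, 1.62, 0.96) → (-0.25, 0.81, 0.08) − 0.05·(-2.5, 1.62, 0.96) = (-0.125, 0.729, 0.032)
Step 4: at (-0.125, 0.729, 0.032), ∇g = (-1.25, 1.458, 0.384) → (-0.125, 0.729, 0.032) − 0.05·(-1.25, 1.458, 0.384) = (-0.0625, 0.6561, 0.0128)
Step 5: at (-0.0625, 0.6561, 0.0128), ∇g = (-0.625, 1.3122, 0.1536) → (-0.0625, 0.6561, 0.0128) − 0.05·(-0.625, 1.3122, 0.1536) = (-0.03125, 0.59049, 0.00512)
g(-0.03125, 0.59049, 0.00512) = 0.353718539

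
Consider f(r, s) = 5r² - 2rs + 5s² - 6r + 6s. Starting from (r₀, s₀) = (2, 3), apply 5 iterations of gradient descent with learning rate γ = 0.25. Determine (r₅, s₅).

(30, -35)

∇f = (10r - 2s - 6, -2r + 10s + 6)
(r₁, s₁) = (2, 3) − 0.25·(8, 32) = (0, -5)
(r₂, s₂) = (0, -5) − 0.25·(4, -44) = (-1, 6)
(r₃, s₃) = (-1, 6) − 0.25·(-28, 68) = (6, -11)
(r₄, s₄) = (6, -11) − 0.25·(76, -116) = (-13, 18)
(r₅, s₅) = (-13, 18) − 0.25·(-172, 212) = (30, -35)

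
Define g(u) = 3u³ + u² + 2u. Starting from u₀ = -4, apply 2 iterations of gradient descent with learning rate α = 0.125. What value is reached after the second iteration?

g′(u) = 9u² + 2u + 2
Step 1: g′(-4) = 138; u₁ = -4 − 0.125·138 = -21.25
Step 2: g′(-21.25) = 4023.5625; u₂ = -21.25 − 0.125·4023.5625 = -524.1953125

-524.1953125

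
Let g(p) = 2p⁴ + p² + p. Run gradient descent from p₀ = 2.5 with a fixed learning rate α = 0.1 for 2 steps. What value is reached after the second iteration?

g′(p) = 8p³ + 2p + 1
Step 1: g′(2.5) = 131; p₁ = 2.5 − 0.1·131 = -10.6
Step 2: g′(-10.6) = -9548.328; p₂ = -10.6 − 0.1·(-9548.328) = 944.2328

944.2328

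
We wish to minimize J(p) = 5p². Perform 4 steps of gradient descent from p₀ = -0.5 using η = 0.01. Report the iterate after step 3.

-0.3645

J′(p) = 10p
Step 1: J′(-0.5) = -5; p₁ = -0.5 − 0.01·(-5) = -0.45
Step 2: J′(-0.45) = -4.5; p₂ = -0.45 − 0.01·(-4.5) = -0.405
Step 3: J′(-0.405) = -4.05; p₃ = -0.405 − 0.01·(-4.05) = -0.3645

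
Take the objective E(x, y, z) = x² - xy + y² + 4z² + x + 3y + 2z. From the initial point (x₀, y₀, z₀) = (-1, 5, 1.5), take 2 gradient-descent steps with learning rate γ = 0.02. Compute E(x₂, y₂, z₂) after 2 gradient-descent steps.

∇E = (2x - y + 1, -x + 2y + 3, 8z + 2)
(x₁, y₁, z₁) = (-1, 5, 1.5) − 0.02·(-6, 14, 14) = (-0.88, 4.72, 1.22)
(x₂, y₂, z₂) = (-0.88, 4.72, 1.22) − 0.02·(-5.48, 13.32, 11.76) = (-0.7704, 4.4536, 0.9848)
E(-0.7704, 4.4536, 0.9848) = 42.29844672

42.29844672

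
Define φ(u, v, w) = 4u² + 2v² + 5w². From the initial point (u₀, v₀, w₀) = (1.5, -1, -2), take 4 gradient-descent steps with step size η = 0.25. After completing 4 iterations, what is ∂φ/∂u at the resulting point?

∇φ = (8u, 4v, 10w)
(u₁, v₁, w₁) = (1.5, -1, -2) − 0.25·(12, -4, -20) = (-1.5, 0, 3)
(u₂, v₂, w₂) = (-1.5, 0, 3) − 0.25·(-12, 0, 30) = (1.5, 0, -4.5)
(u₃, v₃, w₃) = (1.5, 0, -4.5) − 0.25·(12, 0, -45) = (-1.5, 0, 6.75)
(u₄, v₄, w₄) = (-1.5, 0, 6.75) − 0.25·(-12, 0, 67.5) = (1.5, 0, -10.125)
∂φ/∂u at (1.5, 0, -10.125) = 12

12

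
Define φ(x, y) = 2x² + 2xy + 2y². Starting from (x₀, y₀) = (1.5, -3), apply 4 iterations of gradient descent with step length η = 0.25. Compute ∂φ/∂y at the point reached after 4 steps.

-0.5625

∇φ = (4x + 2y, 2x + 4y)
(x₁, y₁) = (1.5, -3) − 0.25·(0, -9) = (1.5, -0.75)
(x₂, y₂) = (1.5, -0.75) − 0.25·(4.5, 0) = (0.375, -0.75)
(x₃, y₃) = (0.375, -0.75) − 0.25·(0, -2.25) = (0.375, -0.1875)
(x₄, y₄) = (0.375, -0.1875) − 0.25·(1.125, 0) = (0.09375, -0.1875)
∂φ/∂y at (0.09375, -0.1875) = -0.5625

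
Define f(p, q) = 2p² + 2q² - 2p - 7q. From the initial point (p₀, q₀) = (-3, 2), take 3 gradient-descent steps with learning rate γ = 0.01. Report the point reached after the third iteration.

∇f = (4p - 2, 4q - 7)
(p₁, q₁) = (-3, 2) − 0.01·(-14, 1) = (-2.86, 1.99)
(p₂, q₂) = (-2.86, 1.99) − 0.01·(-13.44, 0.96) = (-2.7256, 1.9804)
(p₃, q₃) = (-2.7256, 1.9804) − 0.01·(-12.9024, 0.9216) = (-2.596576, 1.971184)

(-2.596576, 1.971184)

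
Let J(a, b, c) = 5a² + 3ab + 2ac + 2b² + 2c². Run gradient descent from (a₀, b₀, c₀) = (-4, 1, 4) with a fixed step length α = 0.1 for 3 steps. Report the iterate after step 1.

∇J = (10a + 3b + 2c, 3a + 4b, 2a + 4c)
(a₁, b₁, c₁) = (-4, 1, 4) − 0.1·(-29, -8, 8) = (-1.1, 1.8, 3.2)

(-1.1, 1.8, 3.2)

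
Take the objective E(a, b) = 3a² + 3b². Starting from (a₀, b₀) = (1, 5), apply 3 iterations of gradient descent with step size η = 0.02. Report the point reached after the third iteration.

∇E = (6a, 6b)
(a₁, b₁) = (1, 5) − 0.02·(6, 30) = (0.88, 4.4)
(a₂, b₂) = (0.88, 4.4) − 0.02·(5.28, 26.4) = (0.7744, 3.872)
(a₃, b₃) = (0.7744, 3.872) − 0.02·(4.6464, 23.232) = (0.681472, 3.40736)

(0.681472, 3.40736)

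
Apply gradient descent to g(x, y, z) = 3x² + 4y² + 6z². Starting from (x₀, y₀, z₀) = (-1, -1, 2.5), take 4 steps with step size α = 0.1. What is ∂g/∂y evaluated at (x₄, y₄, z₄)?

∇g = (6x, 8y, 12z)
(x₁, y₁, z₁) = (-1, -1, 2.5) − 0.1·(-6, -8, 30) = (-0.4, -0.2, -0.5)
(x₂, y₂, z₂) = (-0.4, -0.2, -0.5) − 0.1·(-2.4, -1.6, -6) = (-0.16, -0.04, 0.1)
(x₃, y₃, z₃) = (-0.16, -0.04, 0.1) − 0.1·(-0.96, -0.32, 1.2) = (-0.064, -0.008, -0.02)
(x₄, y₄, z₄) = (-0.064, -0.008, -0.02) − 0.1·(-0.384, -0.064, -0.24) = (-0.0256, -0.0016, 0.004)
∂g/∂y at (-0.0256, -0.0016, 0.004) = -0.0128

-0.0128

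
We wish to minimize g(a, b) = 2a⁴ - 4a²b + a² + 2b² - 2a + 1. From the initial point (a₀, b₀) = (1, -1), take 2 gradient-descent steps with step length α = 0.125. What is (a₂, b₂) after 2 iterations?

∇g = (8a³ - 8ab + 2a - 2, -4a² + 4b)
(a₁, b₁) = (1, -1) − 0.125·(16, -8) = (-1, 0)
(a₂, b₂) = (-1, 0) − 0.125·(-12, -4) = (0.5, 0.5)

(0.5, 0.5)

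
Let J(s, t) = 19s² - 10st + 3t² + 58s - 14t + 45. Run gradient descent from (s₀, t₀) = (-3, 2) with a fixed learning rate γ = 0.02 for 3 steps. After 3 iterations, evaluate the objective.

4.353512464384

∇J = (38s - 10t + 58, -10s + 6t - 14)
Step 1: at (-3, 2), ∇J = (-76, 28) → (-3, 2) − 0.02·(-76, 28) = (-1.48, 1.44)
Step 2: at (-1.48, 1.44), ∇J = (-12.64, 9.44) → (-1.48, 1.44) − 0.02·(-12.64, 9.44) = (-1.2272, 1.2512)
Step 3: at (-1.2272, 1.2512), ∇J = (-1.1456, 5.7792) → (-1.2272, 1.2512) − 0.02·(-1.1456, 5.7792) = (-1.204288, 1.135616)
J(-1.204288, 1.135616) = 4.353512464384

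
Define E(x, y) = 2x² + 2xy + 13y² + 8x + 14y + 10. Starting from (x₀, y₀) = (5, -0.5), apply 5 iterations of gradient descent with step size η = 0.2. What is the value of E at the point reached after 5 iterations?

∇E = (4x + 2y + 8, 2x + 26y + 14)
Step 1: at (5, -0.5), ∇E = (27, 11) → (5, -0.5) − 0.2·(27, 11) = (-0.4, -2.7)
Step 2: at (-0.4, -2.7), ∇E = (1, -57) → (-0.4, -2.7) − 0.2·(1, -57) = (-0.6, 8.7)
Step 3: at (-0.6, 8.7), ∇E = (23, 239) → (-0.6, 8.7) − 0.2·(23, 239) = (-5.2, -39.1)
Step 4: at (-5.2, -39.1), ∇E = (-91, -1013) → (-5.2, -39.1) − 0.2·(-91, -1013) = (13, 163.5)
Step 5: at (13, 163.5), ∇E = (387, 4291) → (13, 163.5) − 0.2·(387, 4291) = (-64.4, -694.7)
E(-64.4, -694.7) = 6361446.25

6361446.25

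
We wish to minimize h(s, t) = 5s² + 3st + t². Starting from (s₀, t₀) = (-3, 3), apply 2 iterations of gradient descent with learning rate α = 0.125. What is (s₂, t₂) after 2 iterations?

(-1.171875, 2.671875)

∇h = (10s + 3t, 3s + 2t)
Step 1: at (-3, 3), ∇h = (-21, -3) → (-3, 3) − 0.125·(-21, -3) = (-0.375, 3.375)
Step 2: at (-0.375, 3.375), ∇h = (6.375, 5.625) → (-0.375, 3.375) − 0.125·(6.375, 5.625) = (-1.171875, 2.671875)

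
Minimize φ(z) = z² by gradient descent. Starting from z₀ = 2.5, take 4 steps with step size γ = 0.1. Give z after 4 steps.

φ′(z) = 2z
Step 1: φ′(2.5) = 5; z₁ = 2.5 − 0.1·5 = 2
Step 2: φ′(2) = 4; z₂ = 2 − 0.1·4 = 1.6
Step 3: φ′(1.6) = 3.2; z₃ = 1.6 − 0.1·3.2 = 1.28
Step 4: φ′(1.28) = 2.56; z₄ = 1.28 − 0.1·2.56 = 1.024

1.024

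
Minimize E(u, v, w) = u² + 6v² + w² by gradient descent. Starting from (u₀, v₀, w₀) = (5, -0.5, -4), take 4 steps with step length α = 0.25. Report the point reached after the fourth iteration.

∇E = (2u, 12v, 2w)
Step 1: at (5, -0.5, -4), ∇E = (10, -6, -8) → (5, -0.5, -4) − 0.25·(10, -6, -8) = (2.5, 1, -2)
Step 2: at (2.5, 1, -2), ∇E = (5, 12, -4) → (2.5, 1, -2) − 0.25·(5, 12, -4) = (1.25, -2, -1)
Step 3: at (1.25, -2, -1), ∇E = (2.5, -24, -2) → (1.25, -2, -1) − 0.25·(2.5, -24, -2) = (0.625, 4, -0.5)
Step 4: at (0.625, 4, -0.5), ∇E = (1.25, 48, -1) → (0.625, 4, -0.5) − 0.25·(1.25, 48, -1) = (0.3125, -8, -0.25)

(0.3125, -8, -0.25)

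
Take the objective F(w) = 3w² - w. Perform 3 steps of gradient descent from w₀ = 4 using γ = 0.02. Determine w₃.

2.778976

F′(w) = 6w - 1
w₁ = 4 − 0.02·23 = 3.54
w₂ = 3.54 − 0.02·20.24 = 3.1352
w₃ = 3.1352 − 0.02·17.8112 = 2.778976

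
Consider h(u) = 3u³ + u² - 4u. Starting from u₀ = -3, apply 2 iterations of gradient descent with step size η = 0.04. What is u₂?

-17.490816

h′(u) = 9u² + 2u - 4
Step 1: h′(-3) = 71; u₁ = -3 − 0.04·71 = -5.84
Step 2: h′(-5.84) = 291.2704; u₂ = -5.84 − 0.04·291.2704 = -17.490816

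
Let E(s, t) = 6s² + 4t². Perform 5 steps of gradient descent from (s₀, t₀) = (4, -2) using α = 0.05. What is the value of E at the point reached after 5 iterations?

∇E = (12s, 8t)
(s₁, t₁) = (4, -2) − 0.05·(48, -16) = (1.6, -1.2)
(s₂, t₂) = (1.6, -1.2) − 0.05·(19.2, -9.6) = (0.64, -0.72)
(s₃, t₃) = (0.64, -0.72) − 0.05·(7.68, -5.76) = (0.256, -0.432)
(s₄, t₄) = (0.256, -0.432) − 0.05·(3.072, -3.456) = (0.1024, -0.2592)
(s₅, t₅) = (0.1024, -0.2592) − 0.05·(1.2288, -2.0736) = (0.04096, -0.15552)
E(0.04096, -0.15552) = 0.1068122112

0.1068122112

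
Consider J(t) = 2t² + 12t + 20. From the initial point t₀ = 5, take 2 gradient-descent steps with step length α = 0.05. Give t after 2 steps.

2.12

J′(t) = 4t + 12
t₁ = 5 − 0.05·32 = 3.4
t₂ = 3.4 − 0.05·25.6 = 2.12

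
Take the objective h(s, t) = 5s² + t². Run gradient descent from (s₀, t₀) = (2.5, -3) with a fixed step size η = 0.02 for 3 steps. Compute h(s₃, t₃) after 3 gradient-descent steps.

∇h = (10s, 2t)
Step 1: at (2.5, -3), ∇h = (25, -6) → (2.5, -3) − 0.02·(25, -6) = (2, -2.88)
Step 2: at (2, -2.88), ∇h = (20, -5.76) → (2, -2.88) − 0.02·(20, -5.76) = (1.6, -2.7648)
Step 3: at (1.6, -2.7648), ∇h = (16, -5.5296) → (1.6, -2.7648) − 0.02·(16, -5.5296) = (1.28, -2.654208)
h(1.28, -2.654208) = 15.236820107264

15.236820107264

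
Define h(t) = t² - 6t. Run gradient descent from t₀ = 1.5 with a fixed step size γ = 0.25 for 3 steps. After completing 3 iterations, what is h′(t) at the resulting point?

-0.375

h′(t) = 2t - 6
t₁ = 1.5 − 0.25·(-3) = 2.25
t₂ = 2.25 − 0.25·(-1.5) = 2.625
t₃ = 2.625 − 0.25·(-0.75) = 2.8125
h′(t) at (2.8125) = -0.375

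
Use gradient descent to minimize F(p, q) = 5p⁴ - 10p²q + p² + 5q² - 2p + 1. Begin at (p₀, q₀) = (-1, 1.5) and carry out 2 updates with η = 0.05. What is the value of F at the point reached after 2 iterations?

∇F = (20p³ - 20pq + 2p - 2, -10p² + 10q)
Step 1: at (-1, 1.5), ∇F = (6, 5) → (-1, 1.5) − 0.05·(6, 5) = (-1.3, 1.25)
Step 2: at (-1.3, 1.25), ∇F = (-16.04, -4.4) → (-1.3, 1.25) − 0.05·(-16.04, -4.4) = (-0.498, 1.47)
F(-0.498, 1.47) = 9.71037512008

9.71037512008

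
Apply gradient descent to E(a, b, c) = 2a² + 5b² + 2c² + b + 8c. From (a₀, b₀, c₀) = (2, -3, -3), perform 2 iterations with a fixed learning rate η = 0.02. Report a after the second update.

1.6928

∇E = (4a, 10b + 1, 4c + 8)
Step 1: at (2, -3, -3), ∇E = (8, -29, -4) → (2, -3, -3) − 0.02·(8, -29, -4) = (1.84, -2.42, -2.92)
Step 2: at (1.84, -2.42, -2.92), ∇E = (7.36, -23.2, -3.68) → (1.84, -2.42, -2.92) − 0.02·(7.36, -23.2, -3.68) = (1.6928, -1.956, -2.8464)
a = 1.6928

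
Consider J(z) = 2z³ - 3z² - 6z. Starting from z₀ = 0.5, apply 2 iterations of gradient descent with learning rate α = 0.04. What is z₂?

1.0784

J′(z) = 6z² - 6z - 6
Step 1: J′(0.5) = -7.5; z₁ = 0.5 − 0.04·(-7.5) = 0.8
Step 2: J′(0.8) = -6.96; z₂ = 0.8 − 0.04·(-6.96) = 1.0784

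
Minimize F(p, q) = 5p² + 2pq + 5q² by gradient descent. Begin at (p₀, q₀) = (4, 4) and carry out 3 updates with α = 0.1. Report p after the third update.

∇F = (10p + 2q, 2p + 10q)
Step 1: at (4, 4), ∇F = (48, 48) → (4, 4) − 0.1·(48, 48) = (-0.8, -0.8)
Step 2: at (-0.8, -0.8), ∇F = (-9.6, -9.6) → (-0.8, -0.8) − 0.1·(-9.6, -9.6) = (0.16, 0.16)
Step 3: at (0.16, 0.16), ∇F = (1.92, 1.92) → (0.16, 0.16) − 0.1·(1.92, 1.92) = (-0.032, -0.032)
p = -0.032

-0.032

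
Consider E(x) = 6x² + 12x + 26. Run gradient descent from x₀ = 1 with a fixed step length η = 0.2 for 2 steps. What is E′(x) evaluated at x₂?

E′(x) = 12x + 12
Step 1: E′(1) = 24; x₁ = 1 − 0.2·24 = -3.8
Step 2: E′(-3.8) = -33.6; x₂ = -3.8 − 0.2·(-33.6) = 2.92
E′(x) at (2.92) = 47.04

47.04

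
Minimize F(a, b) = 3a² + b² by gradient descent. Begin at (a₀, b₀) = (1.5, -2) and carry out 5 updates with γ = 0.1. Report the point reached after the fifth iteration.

(0.01536, -0.65536)

∇F = (6a, 2b)
Step 1: at (1.5, -2), ∇F = (9, -4) → (1.5, -2) − 0.1·(9, -4) = (0.6, -1.6)
Step 2: at (0.6, -1.6), ∇F = (3.6, -3.2) → (0.6, -1.6) − 0.1·(3.6, -3.2) = (0.24, -1.28)
Step 3: at (0.24, -1.28), ∇F = (1.44, -2.56) → (0.24, -1.28) − 0.1·(1.44, -2.56) = (0.096, -1.024)
Step 4: at (0.096, -1.024), ∇F = (0.576, -2.048) → (0.096, -1.024) − 0.1·(0.576, -2.048) = (0.0384, -0.8192)
Step 5: at (0.0384, -0.8192), ∇F = (0.2304, -1.6384) → (0.0384, -0.8192) − 0.1·(0.2304, -1.6384) = (0.01536, -0.65536)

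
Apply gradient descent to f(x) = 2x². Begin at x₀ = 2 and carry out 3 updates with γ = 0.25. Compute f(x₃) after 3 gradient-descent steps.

f′(x) = 4x
Step 1: f′(2) = 8; x₁ = 2 − 0.25·8 = 0
Step 2: f′(0) = 0; x₂ = 0 − 0.25·0 = 0
Step 3: f′(0) = 0; x₃ = 0 − 0.25·0 = 0
f(0) = 0

0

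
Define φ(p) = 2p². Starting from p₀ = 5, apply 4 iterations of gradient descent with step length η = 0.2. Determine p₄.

0.008

φ′(p) = 4p
p₁ = 5 − 0.2·20 = 1
p₂ = 1 − 0.2·4 = 0.2
p₃ = 0.2 − 0.2·0.8 = 0.04
p₄ = 0.04 − 0.2·0.16 = 0.008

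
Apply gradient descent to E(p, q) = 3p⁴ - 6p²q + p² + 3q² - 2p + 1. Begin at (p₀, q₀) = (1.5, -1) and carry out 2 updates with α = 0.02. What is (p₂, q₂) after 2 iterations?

(0.28506616, -0.525268)

∇E = (12p³ - 12pq + 2p - 2, -6p² + 6q)
(p₁, q₁) = (1.5, -1) − 0.02·(59.5, -19.5) = (0.31, -0.61)
(p₂, q₂) = (0.31, -0.61) − 0.02·(1.246692, -4.2366) = (0.28506616, -0.525268)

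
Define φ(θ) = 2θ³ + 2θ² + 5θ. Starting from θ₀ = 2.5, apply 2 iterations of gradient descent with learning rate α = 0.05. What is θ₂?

-0.3546875

φ′(θ) = 6θ² + 4θ + 5
Step 1: φ′(2.5) = 52.5; θ₁ = 2.5 − 0.05·52.5 = -0.125
Step 2: φ′(-0.125) = 4.59375; θ₂ = -0.125 − 0.05·4.59375 = -0.3546875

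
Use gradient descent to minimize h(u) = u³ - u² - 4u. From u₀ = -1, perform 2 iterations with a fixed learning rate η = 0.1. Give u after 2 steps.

h′(u) = 3u² - 2u - 4
Step 1: h′(-1) = 1; u₁ = -1 − 0.1·1 = -1.1
Step 2: h′(-1.1) = 1.83; u₂ = -1.1 − 0.1·1.83 = -1.283

-1.283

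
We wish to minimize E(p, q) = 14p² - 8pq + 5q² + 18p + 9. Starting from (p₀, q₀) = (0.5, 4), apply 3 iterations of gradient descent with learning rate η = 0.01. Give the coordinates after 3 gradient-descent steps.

∇E = (28p - 8q + 18, -8p + 10q)
(p₁, q₁) = (0.5, 4) − 0.01·(0, 36) = (0.5, 3.64)
(p₂, q₂) = (0.5, 3.64) − 0.01·(2.88, 32.4) = (0.4712, 3.316)
(p₃, q₃) = (0.4712, 3.316) − 0.01·(4.6656, 29.3904) = (0.424544, 3.022096)

(0.424544, 3.022096)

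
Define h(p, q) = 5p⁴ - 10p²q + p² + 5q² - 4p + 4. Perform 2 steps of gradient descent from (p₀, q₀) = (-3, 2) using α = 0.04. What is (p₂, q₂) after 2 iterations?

(-2222.8784, 83.536)

∇h = (20p³ - 20pq + 2p - 4, -10p² + 10q)
(p₁, q₁) = (-3, 2) − 0.04·(-430, -70) = (14.2, 4.8)
(p₂, q₂) = (14.2, 4.8) − 0.04·(55926.96, -1968.4) = (-2222.8784, 83.536)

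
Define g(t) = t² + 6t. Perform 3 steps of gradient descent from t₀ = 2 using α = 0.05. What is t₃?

g′(t) = 2t + 6
Step 1: g′(2) = 10; t₁ = 2 − 0.05·10 = 1.5
Step 2: g′(1.5) = 9; t₂ = 1.5 − 0.05·9 = 1.05
Step 3: g′(1.05) = 8.1; t₃ = 1.05 − 0.05·8.1 = 0.645

0.645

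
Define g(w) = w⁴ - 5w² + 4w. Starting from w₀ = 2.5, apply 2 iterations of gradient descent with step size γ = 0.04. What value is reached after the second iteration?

g′(w) = 4w³ - 10w + 4
Step 1: g′(2.5) = 41.5; w₁ = 2.5 − 0.04·41.5 = 0.84
Step 2: g′(0.84) = -2.029184; w₂ = 0.84 − 0.04·(-2.029184) = 0.92116736

0.92116736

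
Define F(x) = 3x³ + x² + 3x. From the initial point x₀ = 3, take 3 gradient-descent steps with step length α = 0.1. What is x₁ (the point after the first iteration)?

-6

F′(x) = 9x² + 2x + 3
Step 1: F′(3) = 90; x₁ = 3 − 0.1·90 = -6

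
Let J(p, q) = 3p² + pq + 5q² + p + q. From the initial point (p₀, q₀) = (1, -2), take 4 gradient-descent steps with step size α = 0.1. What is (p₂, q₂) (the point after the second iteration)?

∇J = (6p + q + 1, p + 10q + 1)
Step 1: at (1, -2), ∇J = (5, -18) → (1, -2) − 0.1·(5, -18) = (0.5, -0.2)
Step 2: at (0.5, -0.2), ∇J = (3.8, -0.5) → (0.5, -0.2) − 0.1·(3.8, -0.5) = (0.12, -0.15)

(0.12, -0.15)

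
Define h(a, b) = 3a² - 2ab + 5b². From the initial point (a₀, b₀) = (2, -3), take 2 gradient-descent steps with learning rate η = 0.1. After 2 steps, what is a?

∇h = (6a - 2b, -2a + 10b)
Step 1: at (2, -3), ∇h = (18, -34) → (2, -3) − 0.1·(18, -34) = (0.2, 0.4)
Step 2: at (0.2, 0.4), ∇h = (0.4, 3.6) → (0.2, 0.4) − 0.1·(0.4, 3.6) = (0.16, 0.04)
a = 0.16

0.16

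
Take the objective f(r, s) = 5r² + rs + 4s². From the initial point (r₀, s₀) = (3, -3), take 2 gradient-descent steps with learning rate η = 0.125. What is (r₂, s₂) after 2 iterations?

(0.140625, 0.046875)

∇f = (10r + s, r + 8s)
Step 1: at (3, -3), ∇f = (27, -21) → (3, -3) − 0.125·(27, -21) = (-0.375, -0.375)
Step 2: at (-0.375, -0.375), ∇f = (-4.125, -3.375) → (-0.375, -0.375) − 0.125·(-4.125, -3.375) = (0.140625, 0.046875)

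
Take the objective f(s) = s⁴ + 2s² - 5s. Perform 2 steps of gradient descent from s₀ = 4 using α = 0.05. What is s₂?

f′(s) = 4s³ + 4s - 5
Step 1: f′(4) = 267; s₁ = 4 − 0.05·267 = -9.35
Step 2: f′(-9.35) = -3312.0015; s₂ = -9.35 − 0.05·(-3312.0015) = 156.250075

156.250075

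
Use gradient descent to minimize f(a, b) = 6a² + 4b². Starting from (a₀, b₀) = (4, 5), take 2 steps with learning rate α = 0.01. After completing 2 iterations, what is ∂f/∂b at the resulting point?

33.856

∇f = (12a, 8b)
Step 1: at (4, 5), ∇f = (48, 40) → (4, 5) − 0.01·(48, 40) = (3.52, 4.6)
Step 2: at (3.52, 4.6), ∇f = (42.24, 36.8) → (3.52, 4.6) − 0.01·(42.24, 36.8) = (3.0976, 4.232)
∂f/∂b at (3.0976, 4.232) = 33.856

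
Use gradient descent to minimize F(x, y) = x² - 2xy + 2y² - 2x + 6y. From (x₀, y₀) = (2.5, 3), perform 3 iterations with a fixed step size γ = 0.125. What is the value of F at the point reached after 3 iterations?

1.59942626953125

∇F = (2x - 2y - 2, -2x + 4y + 6)
(x₁, y₁) = (2.5, 3) − 0.125·(-3, 13) = (2.875, 1.375)
(x₂, y₂) = (2.875, 1.375) − 0.125·(1, 5.75) = (2.75, 0.65625)
(x₃, y₃) = (2.75, 0.65625) − 0.125·(2.1875, 3.125) = (2.4765625, 0.265625)
F(2.4765625, 0.265625) = 1.59942626953125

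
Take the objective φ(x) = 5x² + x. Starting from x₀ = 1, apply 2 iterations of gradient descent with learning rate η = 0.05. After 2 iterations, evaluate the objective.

0.328125

φ′(x) = 10x + 1
x₁ = 1 − 0.05·11 = 0.45
x₂ = 0.45 − 0.05·5.5 = 0.175
φ(0.175) = 0.328125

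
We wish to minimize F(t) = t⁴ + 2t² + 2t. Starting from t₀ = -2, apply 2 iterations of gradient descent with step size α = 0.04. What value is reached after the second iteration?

F′(t) = 4t³ + 4t + 2
t₁ = -2 − 0.04·(-38) = -0.48
t₂ = -0.48 − 0.04·(-0.362368) = -0.46550528

-0.46550528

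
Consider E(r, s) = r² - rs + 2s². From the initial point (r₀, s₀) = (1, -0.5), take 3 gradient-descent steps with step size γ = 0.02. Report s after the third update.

∇E = (2r - s, -r + 4s)
Step 1: at (1, -0.5), ∇E = (2.5, -3) → (1, -0.5) − 0.02·(2.5, -3) = (0.95, -0.44)
Step 2: at (0.95, -0.44), ∇E = (2.34, -2.71) → (0.95, -0.44) − 0.02·(2.34, -2.71) = (0.9032, -0.3858)
Step 3: at (0.9032, -0.3858), ∇E = (2.1922, -2.4464) → (0.9032, -0.3858) − 0.02·(2.1922, -2.4464) = (0.859356, -0.336872)
s = -0.336872

-0.336872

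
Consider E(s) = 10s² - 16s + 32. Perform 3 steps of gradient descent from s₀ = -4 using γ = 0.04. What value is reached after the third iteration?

0.7616

E′(s) = 20s - 16
Step 1: E′(-4) = -96; s₁ = -4 − 0.04·(-96) = -0.16
Step 2: E′(-0.16) = -19.2; s₂ = -0.16 − 0.04·(-19.2) = 0.608
Step 3: E′(0.608) = -3.84; s₃ = 0.608 − 0.04·(-3.84) = 0.7616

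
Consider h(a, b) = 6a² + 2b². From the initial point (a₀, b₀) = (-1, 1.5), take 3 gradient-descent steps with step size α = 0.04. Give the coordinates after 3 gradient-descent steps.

(-0.140608, 0.889056)

∇h = (12a, 4b)
Step 1: at (-1, 1.5), ∇h = (-12, 6) → (-1, 1.5) − 0.04·(-12, 6) = (-0.52, 1.26)
Step 2: at (-0.52, 1.26), ∇h = (-6.24, 5.04) → (-0.52, 1.26) − 0.04·(-6.24, 5.04) = (-0.2704, 1.0584)
Step 3: at (-0.2704, 1.0584), ∇h = (-3.2448, 4.2336) → (-0.2704, 1.0584) − 0.04·(-3.2448, 4.2336) = (-0.140608, 0.889056)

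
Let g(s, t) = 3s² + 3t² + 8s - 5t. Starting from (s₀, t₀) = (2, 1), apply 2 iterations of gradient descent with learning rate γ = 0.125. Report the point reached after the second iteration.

(-1.125, 0.84375)

∇g = (6s + 8, 6t - 5)
Step 1: at (2, 1), ∇g = (20, 1) → (2, 1) − 0.125·(20, 1) = (-0.5, 0.875)
Step 2: at (-0.5, 0.875), ∇g = (5, 0.25) → (-0.5, 0.875) − 0.125·(5, 0.25) = (-1.125, 0.84375)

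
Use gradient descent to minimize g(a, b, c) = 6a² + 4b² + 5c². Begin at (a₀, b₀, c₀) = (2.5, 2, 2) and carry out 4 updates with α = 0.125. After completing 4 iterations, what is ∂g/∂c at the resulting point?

∇g = (12a, 8b, 10c)
Step 1: at (2.5, 2, 2), ∇g = (30, 16, 20) → (2.5, 2, 2) − 0.125·(30, 16, 20) = (-1.25, 0, -0.5)
Step 2: at (-1.25, 0, -0.5), ∇g = (-15, 0, -5) → (-1.25, 0, -0.5) − 0.125·(-15, 0, -5) = (0.625, 0, 0.125)
Step 3: at (0.625, 0, 0.125), ∇g = (7.5, 0, 1.25) → (0.625, 0, 0.125) − 0.125·(7.5, 0, 1.25) = (-0.3125, 0, -0.03125)
Step 4: at (-0.3125, 0, -0.03125), ∇g = (-3.75, 0, -0.3125) → (-0.3125, 0, -0.03125) − 0.125·(-3.75, 0, -0.3125) = (0.15625, 0, 0.0078125)
∂g/∂c at (0.15625, 0, 0.0078125) = 0.078125

0.078125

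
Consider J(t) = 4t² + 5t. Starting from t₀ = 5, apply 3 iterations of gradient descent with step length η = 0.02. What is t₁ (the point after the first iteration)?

J′(t) = 8t + 5
t₁ = 5 − 0.02·45 = 4.1

4.1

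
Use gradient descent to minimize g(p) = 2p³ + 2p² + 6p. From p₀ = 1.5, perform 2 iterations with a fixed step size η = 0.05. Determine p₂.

g′(p) = 6p² + 4p + 6
Step 1: g′(1.5) = 25.5; p₁ = 1.5 − 0.05·25.5 = 0.225
Step 2: g′(0.225) = 7.20375; p₂ = 0.225 − 0.05·7.20375 = -0.1351875

-0.1351875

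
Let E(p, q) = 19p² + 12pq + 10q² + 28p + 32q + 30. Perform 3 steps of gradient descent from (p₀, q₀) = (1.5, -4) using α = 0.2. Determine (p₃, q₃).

∇E = (38p + 12q + 28, 12p + 20q + 32)
(p₁, q₁) = (1.5, -4) − 0.2·(37, -30) = (-5.9, 2)
(p₂, q₂) = (-5.9, 2) − 0.2·(-172.2, 1.2) = (28.54, 1.76)
(p₃, q₃) = (28.54, 1.76) − 0.2·(1133.64, 409.68) = (-198.188, -80.176)

(-198.188, -80.176)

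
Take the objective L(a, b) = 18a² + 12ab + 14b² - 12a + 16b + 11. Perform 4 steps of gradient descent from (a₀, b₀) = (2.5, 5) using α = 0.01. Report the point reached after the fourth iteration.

(0.09012352, 0.68302592)

∇L = (36a + 12b - 12, 12a + 28b + 16)
Step 1: at (2.5, 5), ∇L = (138, 186) → (2.5, 5) − 0.01·(138, 186) = (1.12, 3.14)
Step 2: at (1.12, 3.14), ∇L = (66, 117.36) → (1.12, 3.14) − 0.01·(66, 117.36) = (0.46, 1.9664)
Step 3: at (0.46, 1.9664), ∇L = (28.1568, 76.5792) → (0.46, 1.9664) − 0.01·(28.1568, 76.5792) = (0.178432, 1.200608)
Step 4: at (0.178432, 1.200608), ∇L = (8.830848, 51.758208) → (0.178432, 1.200608) − 0.01·(8.830848, 51.758208) = (0.09012352, 0.68302592)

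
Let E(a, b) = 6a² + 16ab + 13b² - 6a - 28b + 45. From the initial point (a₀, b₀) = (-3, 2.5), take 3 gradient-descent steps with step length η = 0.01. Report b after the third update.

2.746068

∇E = (12a + 16b - 6, 16a + 26b - 28)
Step 1: at (-3, 2.5), ∇E = (-2, -11) → (-3, 2.5) − 0.01·(-2, -11) = (-2.98, 2.61)
Step 2: at (-2.98, 2.61), ∇E = (0, -7.82) → (-2.98, 2.61) − 0.01·(0, -7.82) = (-2.98, 2.6882)
Step 3: at (-2.98, 2.6882), ∇E = (1.2512, -5.7868) → (-2.98, 2.6882) − 0.01·(1.2512, -5.7868) = (-2.992512, 2.746068)
b = 2.746068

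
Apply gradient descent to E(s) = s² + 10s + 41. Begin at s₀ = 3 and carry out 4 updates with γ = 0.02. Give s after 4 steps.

E′(s) = 2s + 10
Step 1: E′(3) = 16; s₁ = 3 − 0.02·16 = 2.68
Step 2: E′(2.68) = 15.36; s₂ = 2.68 − 0.02·15.36 = 2.3728
Step 3: E′(2.3728) = 14.7456; s₃ = 2.3728 − 0.02·14.7456 = 2.077888
Step 4: E′(2.077888) = 14.155776; s₄ = 2.077888 − 0.02·14.155776 = 1.79477248

1.79477248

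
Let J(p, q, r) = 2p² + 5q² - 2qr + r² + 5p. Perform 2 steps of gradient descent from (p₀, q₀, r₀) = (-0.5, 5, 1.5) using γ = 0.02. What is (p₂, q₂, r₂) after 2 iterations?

(-0.6152, 3.3136, 1.7368)

∇J = (4p + 5, 10q - 2r, -2q + 2r)
(p₁, q₁, r₁) = (-0.5, 5, 1.5) − 0.02·(3, 47, -7) = (-0.56, 4.06, 1.64)
(p₂, q₂, r₂) = (-0.56, 4.06, 1.64) − 0.02·(2.76, 37.32, -4.84) = (-0.6152, 3.3136, 1.7368)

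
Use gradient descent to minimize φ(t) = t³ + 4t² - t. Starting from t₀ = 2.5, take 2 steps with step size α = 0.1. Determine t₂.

-0.6426875

φ′(t) = 3t² + 8t - 1
Step 1: φ′(2.5) = 37.75; t₁ = 2.5 − 0.1·37.75 = -1.275
Step 2: φ′(-1.275) = -6.323125; t₂ = -1.275 − 0.1·(-6.323125) = -0.6426875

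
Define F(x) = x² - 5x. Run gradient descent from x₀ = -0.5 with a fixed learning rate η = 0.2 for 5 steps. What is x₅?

F′(x) = 2x - 5
x₁ = -0.5 − 0.2·(-6) = 0.7
x₂ = 0.7 − 0.2·(-3.6) = 1.42
x₃ = 1.42 − 0.2·(-2.16) = 1.852
x₄ = 1.852 − 0.2·(-1.296) = 2.1112
x₅ = 2.1112 − 0.2·(-0.7776) = 2.26672

2.26672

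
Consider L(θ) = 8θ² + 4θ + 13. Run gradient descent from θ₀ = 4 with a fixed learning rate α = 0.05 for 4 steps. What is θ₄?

-0.2432

L′(θ) = 16θ + 4
Step 1: L′(4) = 68; θ₁ = 4 − 0.05·68 = 0.6
Step 2: L′(0.6) = 13.6; θ₂ = 0.6 − 0.05·13.6 = -0.08
Step 3: L′(-0.08) = 2.72; θ₃ = -0.08 − 0.05·2.72 = -0.216
Step 4: L′(-0.216) = 0.544; θ₄ = -0.216 − 0.05·0.544 = -0.2432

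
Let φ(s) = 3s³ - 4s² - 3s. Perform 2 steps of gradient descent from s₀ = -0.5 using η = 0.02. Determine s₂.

-0.6528605

φ′(s) = 9s² - 8s - 3
Step 1: φ′(-0.5) = 3.25; s₁ = -0.5 − 0.02·3.25 = -0.565
Step 2: φ′(-0.565) = 4.393025; s₂ = -0.565 − 0.02·4.393025 = -0.6528605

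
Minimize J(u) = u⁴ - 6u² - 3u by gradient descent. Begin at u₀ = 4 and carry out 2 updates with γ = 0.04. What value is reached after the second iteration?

J′(u) = 4u³ - 12u - 3
u₁ = 4 − 0.04·205 = -4.2
u₂ = -4.2 − 0.04·(-248.952) = 5.75808

5.75808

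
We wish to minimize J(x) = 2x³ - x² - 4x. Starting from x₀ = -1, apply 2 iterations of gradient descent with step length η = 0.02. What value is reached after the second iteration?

-1.183168

J′(x) = 6x² - 2x - 4
x₁ = -1 − 0.02·4 = -1.08
x₂ = -1.08 − 0.02·5.1584 = -1.183168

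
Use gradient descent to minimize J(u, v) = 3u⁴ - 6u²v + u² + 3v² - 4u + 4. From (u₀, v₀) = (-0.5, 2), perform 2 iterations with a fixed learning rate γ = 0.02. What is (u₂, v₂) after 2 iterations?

(-0.71318056, 1.619852)

∇J = (12u³ - 12uv + 2u - 4, -6u² + 6v)
(u₁, v₁) = (-0.5, 2) − 0.02·(5.5, 10.5) = (-0.61, 1.79)
(u₂, v₂) = (-0.61, 1.79) − 0.02·(5.159028, 8.5074) = (-0.71318056, 1.619852)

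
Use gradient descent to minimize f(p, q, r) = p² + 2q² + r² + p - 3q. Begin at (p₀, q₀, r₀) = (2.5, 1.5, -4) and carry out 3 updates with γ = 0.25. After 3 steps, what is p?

-0.125

∇f = (2p + 1, 4q - 3, 2r)
(p₁, q₁, r₁) = (2.5, 1.5, -4) − 0.25·(6, 3, -8) = (1, 0.75, -2)
(p₂, q₂, r₂) = (1, 0.75, -2) − 0.25·(3, 0, -4) = (0.25, 0.75, -1)
(p₃, q₃, r₃) = (0.25, 0.75, -1) − 0.25·(1.5, 0, -2) = (-0.125, 0.75, -0.5)
p = -0.125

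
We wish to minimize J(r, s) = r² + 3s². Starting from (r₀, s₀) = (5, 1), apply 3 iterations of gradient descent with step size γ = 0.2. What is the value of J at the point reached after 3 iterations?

1.166592

∇J = (2r, 6s)
(r₁, s₁) = (5, 1) − 0.2·(10, 6) = (3, -0.2)
(r₂, s₂) = (3, -0.2) − 0.2·(6, -1.2) = (1.8, 0.04)
(r₃, s₃) = (1.8, 0.04) − 0.2·(3.6, 0.24) = (1.08, -0.008)
J(1.08, -0.008) = 1.166592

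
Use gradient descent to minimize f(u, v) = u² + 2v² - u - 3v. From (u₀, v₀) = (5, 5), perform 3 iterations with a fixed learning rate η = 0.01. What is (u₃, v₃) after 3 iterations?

∇f = (2u - 1, 4v - 3)
Step 1: at (5, 5), ∇f = (9, 17) → (5, 5) − 0.01·(9, 17) = (4.91, 4.83)
Step 2: at (4.91, 4.83), ∇f = (8.82, 16.32) → (4.91, 4.83) − 0.01·(8.82, 16.32) = (4.8218, 4.6668)
Step 3: at (4.8218, 4.6668), ∇f = (8.6436, 15.6672) → (4.8218, 4.6668) − 0.01·(8.6436, 15.6672) = (4.735364, 4.510128)

(4.735364, 4.510128)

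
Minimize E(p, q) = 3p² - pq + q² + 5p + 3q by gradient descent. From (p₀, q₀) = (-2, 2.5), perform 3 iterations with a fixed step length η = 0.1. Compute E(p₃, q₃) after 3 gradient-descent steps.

-1.01760075

∇E = (6p - q + 5, -p + 2q + 3)
Step 1: at (-2, 2.5), ∇E = (-9.5, 10) → (-2, 2.5) − 0.1·(-9.5, 10) = (-1.05, 1.5)
Step 2: at (-1.05, 1.5), ∇E = (-2.8, 7.05) → (-1.05, 1.5) − 0.1·(-2.8, 7.05) = (-0.77, 0.795)
Step 3: at (-0.77, 0.795), ∇E = (-0.415, 5.36) → (-0.77, 0.795) − 0.1·(-0.415, 5.36) = (-0.7285, 0.259)
E(-0.7285, 0.259) = -1.01760075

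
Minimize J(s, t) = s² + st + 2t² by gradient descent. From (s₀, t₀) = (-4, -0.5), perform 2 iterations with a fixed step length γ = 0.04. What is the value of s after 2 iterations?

∇J = (2s + t, s + 4t)
(s₁, t₁) = (-4, -0.5) − 0.04·(-8.5, -6) = (-3.66, -0.26)
(s₂, t₂) = (-3.66, -0.26) − 0.04·(-7.58, -4.7) = (-3.3568, -0.072)
s = -3.3568

-3.3568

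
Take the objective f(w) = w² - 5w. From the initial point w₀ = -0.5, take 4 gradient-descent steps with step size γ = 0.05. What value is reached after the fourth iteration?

0.5317

f′(w) = 2w - 5
Step 1: f′(-0.5) = -6; w₁ = -0.5 − 0.05·(-6) = -0.2
Step 2: f′(-0.2) = -5.4; w₂ = -0.2 − 0.05·(-5.4) = 0.07
Step 3: f′(0.07) = -4.86; w₃ = 0.07 − 0.05·(-4.86) = 0.313
Step 4: f′(0.313) = -4.374; w₄ = 0.313 − 0.05·(-4.374) = 0.5317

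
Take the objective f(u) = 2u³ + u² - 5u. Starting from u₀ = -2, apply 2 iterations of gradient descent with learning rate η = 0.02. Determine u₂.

-2.7428

f′(u) = 6u² + 2u - 5
Step 1: f′(-2) = 15; u₁ = -2 − 0.02·15 = -2.3
Step 2: f′(-2.3) = 22.14; u₂ = -2.3 − 0.02·22.14 = -2.7428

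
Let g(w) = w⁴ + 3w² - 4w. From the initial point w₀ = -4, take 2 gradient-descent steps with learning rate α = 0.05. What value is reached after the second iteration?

g′(w) = 4w³ + 6w - 4
w₁ = -4 − 0.05·(-284) = 10.2
w₂ = 10.2 − 0.05·4302.032 = -204.9016

-204.9016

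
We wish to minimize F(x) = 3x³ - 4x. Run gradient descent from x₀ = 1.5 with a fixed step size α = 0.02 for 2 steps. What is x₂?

1.0064875

F′(x) = 9x² - 4
x₁ = 1.5 − 0.02·16.25 = 1.175
x₂ = 1.175 − 0.02·8.425625 = 1.0064875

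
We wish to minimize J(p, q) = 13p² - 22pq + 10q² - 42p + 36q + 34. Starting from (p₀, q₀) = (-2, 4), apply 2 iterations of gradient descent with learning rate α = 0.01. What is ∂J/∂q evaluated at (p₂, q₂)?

∇J = (26p - 22q - 42, -22p + 20q + 36)
Step 1: at (-2, 4), ∇J = (-182, 160) → (-2, 4) − 0.01·(-182, 160) = (-0.18, 2.4)
Step 2: at (-0.18, 2.4), ∇J = (-99.48, 87.96) → (-0.18, 2.4) − 0.01·(-99.48, 87.96) = (0.8148, 1.5204)
∂J/∂q at (0.8148, 1.5204) = 48.4824

48.4824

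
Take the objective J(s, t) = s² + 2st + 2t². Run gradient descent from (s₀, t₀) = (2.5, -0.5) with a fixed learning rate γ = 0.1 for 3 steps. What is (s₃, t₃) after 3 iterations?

∇J = (2s + 2t, 2s + 4t)
(s₁, t₁) = (2.5, -0.5) − 0.1·(4, 3) = (2.1, -0.8)
(s₂, t₂) = (2.1, -0.8) − 0.1·(2.6, 1) = (1.84, -0.9)
(s₃, t₃) = (1.84, -0.9) − 0.1·(1.88, 0.08) = (1.652, -0.908)

(1.652, -0.908)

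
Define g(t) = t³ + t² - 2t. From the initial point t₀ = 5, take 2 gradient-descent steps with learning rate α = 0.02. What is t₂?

2.577064

g′(t) = 3t² + 2t - 2
Step 1: g′(5) = 83; t₁ = 5 − 0.02·83 = 3.34
Step 2: g′(3.34) = 38.1468; t₂ = 3.34 − 0.02·38.1468 = 2.577064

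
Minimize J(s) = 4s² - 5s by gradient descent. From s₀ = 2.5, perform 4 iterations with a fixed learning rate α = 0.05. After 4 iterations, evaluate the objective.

J′(s) = 8s - 5
Step 1: J′(2.5) = 15; s₁ = 2.5 − 0.05·15 = 1.75
Step 2: J′(1.75) = 9; s₂ = 1.75 − 0.05·9 = 1.3
Step 3: J′(1.3) = 5.4; s₃ = 1.3 − 0.05·5.4 = 1.03
Step 4: J′(1.03) = 3.24; s₄ = 1.03 − 0.05·3.24 = 0.868
J(0.868) = -1.326304

-1.326304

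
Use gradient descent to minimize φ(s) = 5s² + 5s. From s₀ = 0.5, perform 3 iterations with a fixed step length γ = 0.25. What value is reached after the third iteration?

-3.875

φ′(s) = 10s + 5
Step 1: φ′(0.5) = 10; s₁ = 0.5 − 0.25·10 = -2
Step 2: φ′(-2) = -15; s₂ = -2 − 0.25·(-15) = 1.75
Step 3: φ′(1.75) = 22.5; s₃ = 1.75 − 0.25·22.5 = -3.875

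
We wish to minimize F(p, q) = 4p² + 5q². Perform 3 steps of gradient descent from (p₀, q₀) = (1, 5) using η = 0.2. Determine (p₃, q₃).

∇F = (8p, 10q)
(p₁, q₁) = (1, 5) − 0.2·(8, 50) = (-0.6, -5)
(p₂, q₂) = (-0.6, -5) − 0.2·(-4.8, -50) = (0.36, 5)
(p₃, q₃) = (0.36, 5) − 0.2·(2.88, 50) = (-0.216, -5)

(-0.216, -5)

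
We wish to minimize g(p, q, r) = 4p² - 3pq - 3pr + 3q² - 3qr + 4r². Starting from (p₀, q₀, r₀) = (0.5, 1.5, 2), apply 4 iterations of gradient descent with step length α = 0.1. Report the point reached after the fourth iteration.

(0.72515, 0.91185, 0.7253)

∇g = (8p - 3q - 3r, -3p + 6q - 3r, -3p - 3q + 8r)
(p₁, q₁, r₁) = (0.5, 1.5, 2) − 0.1·(-6.5, 1.5, 10) = (1.15, 1.35, 1)
(p₂, q₂, r₂) = (1.15, 1.35, 1) − 0.1·(2.15, 1.65, 0.5) = (0.935, 1.185, 0.95)
(p₃, q₃, r₃) = (0.935, 1.185, 0.95) − 0.1·(1.075, 1.455, 1.24) = (0.8275, 1.0395, 0.826)
(p₄, q₄, r₄) = (0.8275, 1.0395, 0.826) − 0.1·(1.0235, 1.2765, 1.007) = (0.72515, 0.91185, 0.7253)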